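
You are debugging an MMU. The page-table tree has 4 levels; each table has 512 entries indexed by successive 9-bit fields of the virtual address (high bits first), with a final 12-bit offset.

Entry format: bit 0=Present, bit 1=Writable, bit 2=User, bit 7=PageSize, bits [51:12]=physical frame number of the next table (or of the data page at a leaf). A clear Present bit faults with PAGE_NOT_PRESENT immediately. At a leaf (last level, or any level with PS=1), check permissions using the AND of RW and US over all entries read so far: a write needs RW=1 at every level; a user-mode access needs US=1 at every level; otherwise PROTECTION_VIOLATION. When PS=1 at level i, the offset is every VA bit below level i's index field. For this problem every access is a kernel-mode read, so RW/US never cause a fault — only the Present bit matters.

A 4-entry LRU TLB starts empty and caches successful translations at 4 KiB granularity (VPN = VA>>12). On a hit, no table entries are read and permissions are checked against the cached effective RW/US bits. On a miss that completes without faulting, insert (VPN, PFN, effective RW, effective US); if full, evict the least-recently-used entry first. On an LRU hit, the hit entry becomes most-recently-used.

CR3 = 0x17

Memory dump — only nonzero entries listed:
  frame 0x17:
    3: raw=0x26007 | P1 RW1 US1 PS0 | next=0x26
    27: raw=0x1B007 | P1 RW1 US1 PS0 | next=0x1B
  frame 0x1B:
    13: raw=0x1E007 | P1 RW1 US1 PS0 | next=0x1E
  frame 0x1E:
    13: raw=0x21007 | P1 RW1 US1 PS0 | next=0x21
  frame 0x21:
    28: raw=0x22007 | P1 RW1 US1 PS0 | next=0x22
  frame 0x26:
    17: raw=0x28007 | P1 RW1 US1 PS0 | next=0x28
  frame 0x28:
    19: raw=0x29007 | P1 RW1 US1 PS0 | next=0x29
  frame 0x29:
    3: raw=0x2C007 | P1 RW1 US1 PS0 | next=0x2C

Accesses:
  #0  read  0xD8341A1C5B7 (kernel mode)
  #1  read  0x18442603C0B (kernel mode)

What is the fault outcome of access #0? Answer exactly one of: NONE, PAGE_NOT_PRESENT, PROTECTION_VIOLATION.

Trace:
#0 VA=0xD8341A1C5B7 (r,kernel):
  [0] read 0x17 idx=27: raw=0x1B007 flags P=1 W=1 U=1 S=0
  [1] read 0x1B idx=13: raw=0x1E007 flags P=1 W=1 U=1 S=0
  [2] read 0x1E idx=13: raw=0x21007 flags P=1 W=1 U=1 S=0
  [3] read 0x21 idx=28: raw=0x22007 flags P=1 W=1 U=1 S=0
  ⇒ phys 0x225B7  [4 reads]
#1 VA=0x18442603C0B (r,kernel):
  [0] read 0x17 idx=3: raw=0x26007 flags P=1 W=1 U=1 S=0
  [1] read 0x26 idx=17: raw=0x28007 flags P=1 W=1 U=1 S=0
  [2] read 0x28 idx=19: raw=0x29007 flags P=1 W=1 U=1 S=0
  [3] read 0x29 idx=3: raw=0x2C007 flags P=1 W=1 U=1 S=0
  ⇒ phys 0x2CC0B  [4 reads]

Access #0 fault: NONE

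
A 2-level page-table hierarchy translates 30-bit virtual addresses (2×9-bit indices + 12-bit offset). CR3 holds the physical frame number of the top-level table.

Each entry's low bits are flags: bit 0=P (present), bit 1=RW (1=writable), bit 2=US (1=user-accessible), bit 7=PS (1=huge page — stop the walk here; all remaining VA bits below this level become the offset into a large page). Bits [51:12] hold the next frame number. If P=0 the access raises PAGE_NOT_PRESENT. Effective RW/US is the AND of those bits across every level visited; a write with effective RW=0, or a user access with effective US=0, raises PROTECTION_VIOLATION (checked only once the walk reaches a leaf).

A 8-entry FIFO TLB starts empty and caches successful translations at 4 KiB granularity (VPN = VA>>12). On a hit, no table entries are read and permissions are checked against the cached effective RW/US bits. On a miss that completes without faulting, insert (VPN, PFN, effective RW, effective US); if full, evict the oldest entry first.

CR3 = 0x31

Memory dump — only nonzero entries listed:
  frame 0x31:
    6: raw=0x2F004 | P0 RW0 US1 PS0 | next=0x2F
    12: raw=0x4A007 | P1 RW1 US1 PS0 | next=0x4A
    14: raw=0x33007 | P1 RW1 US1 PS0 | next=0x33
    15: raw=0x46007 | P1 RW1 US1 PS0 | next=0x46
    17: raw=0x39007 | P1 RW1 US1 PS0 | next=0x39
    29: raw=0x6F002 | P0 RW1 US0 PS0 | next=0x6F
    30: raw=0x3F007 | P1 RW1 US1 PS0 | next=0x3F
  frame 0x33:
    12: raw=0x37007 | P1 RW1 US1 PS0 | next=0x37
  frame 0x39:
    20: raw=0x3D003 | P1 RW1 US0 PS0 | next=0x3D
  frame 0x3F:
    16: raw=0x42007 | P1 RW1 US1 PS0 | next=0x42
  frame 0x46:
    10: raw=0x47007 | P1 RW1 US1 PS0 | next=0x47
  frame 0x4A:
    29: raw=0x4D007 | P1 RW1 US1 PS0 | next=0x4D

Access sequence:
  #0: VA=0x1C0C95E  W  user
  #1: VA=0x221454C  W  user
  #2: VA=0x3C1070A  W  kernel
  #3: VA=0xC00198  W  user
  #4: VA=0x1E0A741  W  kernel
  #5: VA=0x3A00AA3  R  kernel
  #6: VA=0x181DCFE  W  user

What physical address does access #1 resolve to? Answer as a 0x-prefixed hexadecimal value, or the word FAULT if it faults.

Per-access translation:
#0 VA=0x1C0C95E (w,user):
  lvl0: tbl 0x31, slot 14 ⇒ 0x33007 (P1/RW1/US1/PS0)
  lvl1: tbl 0x33, slot 12 ⇒ 0x37007 (P1/RW1/US1/PS0)
  → PA=0x3795E  (2 entries read)
#1 VA=0x221454C (w,user):
  lvl0: tbl 0x31, slot 17 ⇒ 0x39007 (P1/RW1/US1/PS0)
  lvl1: tbl 0x39, slot 20 ⇒ 0x3D003 (P1/RW1/US0/PS0)
  ⇒ fault: PROTECTION_VIOLATION  — 2 lookups
#2 VA=0x3C1070A (w,kernel):
  lvl0: tbl 0x31, slot 30 ⇒ 0x3F007 (P1/RW1/US1/PS0)
  lvl1: tbl 0x3F, slot 16 ⇒ 0x42007 (P1/RW1/US1/PS0)
  → PA=0x4270A  (2 entries read)
#3 VA=0xC00198 (w,user):
  lvl0: tbl 0x31, slot 6 ⇒ 0x2F004 (P0/RW0/US1/PS0)
  ⇒ fault: PAGE_NOT_PRESENT  — 1 lookups
#4 VA=0x1E0A741 (w,kernel):
  lvl0: tbl 0x31, slot 15 ⇒ 0x46007 (P1/RW1/US1/PS0)
  lvl1: tbl 0x46, slot 10 ⇒ 0x47007 (P1/RW1/US1/PS0)
  → PA=0x47741  (2 entries read)
#5 VA=0x3A00AA3 (r,kernel):
  lvl0: tbl 0x31, slot 29 ⇒ 0x6F002 (P0/RW1/US0/PS0)
  ⇒ fault: PAGE_NOT_PRESENT  — 1 lookups
#6 VA=0x181DCFE (w,user):
  lvl0: tbl 0x31, slot 12 ⇒ 0x4A007 (P1/RW1/US1/PS0)
  lvl1: tbl 0x4A, slot 29 ⇒ 0x4D007 (P1/RW1/US1/PS0)
  → PA=0x4DCFE  (2 entries read)

Access #1 PA: FAULT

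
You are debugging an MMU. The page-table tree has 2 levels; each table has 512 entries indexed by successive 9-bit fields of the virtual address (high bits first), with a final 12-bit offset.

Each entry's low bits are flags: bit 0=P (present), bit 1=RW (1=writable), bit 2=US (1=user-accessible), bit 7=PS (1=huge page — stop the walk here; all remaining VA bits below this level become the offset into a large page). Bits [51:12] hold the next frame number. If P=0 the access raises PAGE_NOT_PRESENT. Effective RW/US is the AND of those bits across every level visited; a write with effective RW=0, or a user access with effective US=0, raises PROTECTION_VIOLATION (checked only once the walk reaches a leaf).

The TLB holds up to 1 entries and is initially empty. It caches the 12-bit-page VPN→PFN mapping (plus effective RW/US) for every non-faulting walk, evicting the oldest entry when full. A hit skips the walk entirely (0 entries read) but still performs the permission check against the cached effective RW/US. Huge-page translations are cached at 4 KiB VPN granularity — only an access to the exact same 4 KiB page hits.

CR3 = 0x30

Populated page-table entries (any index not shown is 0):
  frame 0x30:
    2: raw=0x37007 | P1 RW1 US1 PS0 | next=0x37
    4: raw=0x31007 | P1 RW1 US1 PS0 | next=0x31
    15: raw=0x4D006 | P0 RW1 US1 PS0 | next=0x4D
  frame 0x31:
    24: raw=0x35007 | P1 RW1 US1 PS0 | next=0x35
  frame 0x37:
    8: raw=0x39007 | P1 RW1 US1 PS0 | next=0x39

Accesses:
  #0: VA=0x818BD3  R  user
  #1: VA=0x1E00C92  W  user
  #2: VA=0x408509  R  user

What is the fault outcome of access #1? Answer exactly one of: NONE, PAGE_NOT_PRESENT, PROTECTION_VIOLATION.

Per-access translation:
#0 VA=0x818BD3 (r,user):
  L0 @0x30[4] → 0x31007  P=1,RW=1,US=1,PS=0
  L1 @0x31[24] → 0x35007  P=1,RW=1,US=1,PS=0
  ✓ 0x35BD3  — 2 lookups
#1 VA=0x1E00C92 (w,user):
  L0 @0x30[15] → 0x4D006  P=0,RW=1,US=1,PS=0
  → PAGE_NOT_PRESENT  (1 entries read)
#2 VA=0x408509 (r,user):
  L0 @0x30[2] → 0x37007  P=1,RW=1,US=1,PS=0
  L1 @0x37[8] → 0x39007  P=1,RW=1,US=1,PS=0
  ✓ 0x39509  — 2 lookups

Access #1 fault: PAGE_NOT_PRESENT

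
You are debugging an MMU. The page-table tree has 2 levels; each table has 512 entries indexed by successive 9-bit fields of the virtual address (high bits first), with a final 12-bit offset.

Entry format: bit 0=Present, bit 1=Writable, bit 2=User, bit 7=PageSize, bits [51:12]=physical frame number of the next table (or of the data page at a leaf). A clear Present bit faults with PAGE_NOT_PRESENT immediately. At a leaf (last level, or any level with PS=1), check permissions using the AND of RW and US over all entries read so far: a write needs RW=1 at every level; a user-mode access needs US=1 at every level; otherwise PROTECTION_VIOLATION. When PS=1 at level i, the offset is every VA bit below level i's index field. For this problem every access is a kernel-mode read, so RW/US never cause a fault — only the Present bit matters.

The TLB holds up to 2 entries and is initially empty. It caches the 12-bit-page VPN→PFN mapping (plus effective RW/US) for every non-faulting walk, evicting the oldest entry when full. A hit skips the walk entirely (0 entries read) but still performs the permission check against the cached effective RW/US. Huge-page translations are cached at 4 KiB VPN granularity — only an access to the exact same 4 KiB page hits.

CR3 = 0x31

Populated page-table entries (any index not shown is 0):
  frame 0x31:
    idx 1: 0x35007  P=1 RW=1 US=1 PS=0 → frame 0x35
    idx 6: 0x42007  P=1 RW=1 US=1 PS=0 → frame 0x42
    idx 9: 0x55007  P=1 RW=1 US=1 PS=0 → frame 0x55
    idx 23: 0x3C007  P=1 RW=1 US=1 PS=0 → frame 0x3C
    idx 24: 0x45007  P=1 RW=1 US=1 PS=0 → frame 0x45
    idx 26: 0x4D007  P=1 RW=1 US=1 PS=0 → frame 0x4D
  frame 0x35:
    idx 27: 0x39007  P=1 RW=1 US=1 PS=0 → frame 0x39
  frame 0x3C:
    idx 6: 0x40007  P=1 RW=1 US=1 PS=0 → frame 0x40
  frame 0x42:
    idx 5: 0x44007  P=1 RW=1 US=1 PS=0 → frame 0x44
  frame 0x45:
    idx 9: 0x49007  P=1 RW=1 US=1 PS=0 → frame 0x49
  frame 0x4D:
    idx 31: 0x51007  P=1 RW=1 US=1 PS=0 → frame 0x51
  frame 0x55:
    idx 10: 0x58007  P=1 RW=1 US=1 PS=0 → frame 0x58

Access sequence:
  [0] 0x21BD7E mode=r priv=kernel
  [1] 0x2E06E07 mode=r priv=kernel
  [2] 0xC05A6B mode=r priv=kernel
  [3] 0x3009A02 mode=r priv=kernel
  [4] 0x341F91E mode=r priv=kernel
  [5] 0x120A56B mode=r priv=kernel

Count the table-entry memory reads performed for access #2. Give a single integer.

Walk each access:
#0 VA=0x21BD7E (r,kernel):
  lvl0: tbl 0x31, slot 1 ⇒ 0x35007 (P1/RW1/US1/PS0)
  lvl1: tbl 0x35, slot 27 ⇒ 0x39007 (P1/RW1/US1/PS0)
  ⇒ phys 0x39D7E  [2 reads]
#1 VA=0x2E06E07 (r,kernel):
  lvl0: tbl 0x31, slot 23 ⇒ 0x3C007 (P1/RW1/US1/PS0)
  lvl1: tbl 0x3C, slot 6 ⇒ 0x40007 (P1/RW1/US1/PS0)
  ⇒ phys 0x40E07  [2 reads]
#2 VA=0xC05A6B (r,kernel):
  lvl0: tbl 0x31, slot 6 ⇒ 0x42007 (P1/RW1/US1/PS0)
  lvl1: tbl 0x42, slot 5 ⇒ 0x44007 (P1/RW1/US1/PS0)
  ⇒ phys 0x44A6B  [2 reads]
#3 VA=0x3009A02 (r,kernel):
  lvl0: tbl 0x31, slot 24 ⇒ 0x45007 (P1/RW1/US1/PS0)
  lvl1: tbl 0x45, slot 9 ⇒ 0x49007 (P1/RW1/US1/PS0)
  ⇒ phys 0x49A02  [2 reads]
#4 VA=0x341F91E (r,kernel):
  lvl0: tbl 0x31, slot 26 ⇒ 0x4D007 (P1/RW1/US1/PS0)
  lvl1: tbl 0x4D, slot 31 ⇒ 0x51007 (P1/RW1/US1/PS0)
  ⇒ phys 0x5191E  [2 reads]
#5 VA=0x120A56B (r,kernel):
  lvl0: tbl 0x31, slot 9 ⇒ 0x55007 (P1/RW1/US1/PS0)
  lvl1: tbl 0x55, slot 10 ⇒ 0x58007 (P1/RW1/US1/PS0)
  ⇒ phys 0x5856B  [2 reads]

Entries read for #2: 2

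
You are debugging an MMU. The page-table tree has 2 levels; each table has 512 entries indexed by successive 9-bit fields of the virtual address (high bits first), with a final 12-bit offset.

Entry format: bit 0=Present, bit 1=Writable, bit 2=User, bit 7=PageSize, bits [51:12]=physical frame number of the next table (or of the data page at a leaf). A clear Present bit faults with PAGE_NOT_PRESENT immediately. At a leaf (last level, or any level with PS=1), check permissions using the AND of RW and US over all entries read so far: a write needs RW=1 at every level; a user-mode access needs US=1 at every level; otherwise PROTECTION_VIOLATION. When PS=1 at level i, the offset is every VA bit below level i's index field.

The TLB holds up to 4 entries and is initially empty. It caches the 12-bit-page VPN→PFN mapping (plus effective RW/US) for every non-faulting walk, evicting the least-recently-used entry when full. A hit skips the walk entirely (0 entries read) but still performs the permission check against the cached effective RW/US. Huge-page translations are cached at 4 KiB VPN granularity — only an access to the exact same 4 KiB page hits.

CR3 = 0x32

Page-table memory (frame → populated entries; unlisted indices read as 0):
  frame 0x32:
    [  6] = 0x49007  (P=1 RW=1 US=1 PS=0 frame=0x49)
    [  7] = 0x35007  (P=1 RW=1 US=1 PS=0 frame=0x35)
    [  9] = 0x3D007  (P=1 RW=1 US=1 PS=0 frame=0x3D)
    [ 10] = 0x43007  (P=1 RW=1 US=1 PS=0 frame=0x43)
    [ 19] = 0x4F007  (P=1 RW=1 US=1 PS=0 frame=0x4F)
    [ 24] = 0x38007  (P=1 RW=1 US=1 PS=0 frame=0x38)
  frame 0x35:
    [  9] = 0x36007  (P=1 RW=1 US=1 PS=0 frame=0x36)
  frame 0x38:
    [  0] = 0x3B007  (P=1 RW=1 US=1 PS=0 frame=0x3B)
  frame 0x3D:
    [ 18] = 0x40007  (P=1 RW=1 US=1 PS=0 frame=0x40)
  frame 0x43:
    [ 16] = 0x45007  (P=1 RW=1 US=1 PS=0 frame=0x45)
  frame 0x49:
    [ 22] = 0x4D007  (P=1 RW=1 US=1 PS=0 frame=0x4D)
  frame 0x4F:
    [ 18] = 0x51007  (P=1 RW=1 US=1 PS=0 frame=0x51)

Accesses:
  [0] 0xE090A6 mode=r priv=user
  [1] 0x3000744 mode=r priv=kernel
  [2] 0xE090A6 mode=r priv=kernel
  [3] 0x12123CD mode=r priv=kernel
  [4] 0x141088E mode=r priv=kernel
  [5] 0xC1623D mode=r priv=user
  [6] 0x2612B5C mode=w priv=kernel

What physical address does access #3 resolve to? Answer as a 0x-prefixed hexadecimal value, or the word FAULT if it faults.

Walk each access:
#0 VA=0xE090A6 (r,user):
  lvl0: tbl 0x32, slot 7 ⇒ 0x35007 (P1/RW1/US1/PS0)
  lvl1: tbl 0x35, slot 9 ⇒ 0x36007 (P1/RW1/US1/PS0)
  ✓ 0x360A6  — 2 lookups
#1 VA=0x3000744 (r,kernel):
  lvl0: tbl 0x32, slot 24 ⇒ 0x38007 (P1/RW1/US1/PS0)
  lvl1: tbl 0x38, slot 0 ⇒ 0x3B007 (P1/RW1/US1/PS0)
  ✓ 0x3B744  — 2 lookups
#2 VA=0xE090A6 (r,kernel):
  TLB hit vpn=0xE09 → PA=0x360A6
#3 VA=0x12123CD (r,kernel):
  lvl0: tbl 0x32, slot 9 ⇒ 0x3D007 (P1/RW1/US1/PS0)
  lvl1: tbl 0x3D, slot 18 ⇒ 0x40007 (P1/RW1/US1/PS0)
  ✓ 0x403CD  — 2 lookups
#4 VA=0x141088E (r,kernel):
  lvl0: tbl 0x32, slot 10 ⇒ 0x43007 (P1/RW1/US1/PS0)
  lvl1: tbl 0x43, slot 16 ⇒ 0x45007 (P1/RW1/US1/PS0)
  ✓ 0x4588E  — 2 lookups
#5 VA=0xC1623D (r,user):
  lvl0: tbl 0x32, slot 6 ⇒ 0x49007 (P1/RW1/US1/PS0)
  lvl1: tbl 0x49, slot 22 ⇒ 0x4D007 (P1/RW1/US1/PS0)
  ✓ 0x4D23D  — 2 lookups
#6 VA=0x2612B5C (w,kernel):
  lvl0: tbl 0x32, slot 19 ⇒ 0x4F007 (P1/RW1/US1/PS0)
  lvl1: tbl 0x4F, slot 18 ⇒ 0x51007 (P1/RW1/US1/PS0)
  ✓ 0x51B5C  — 2 lookups

Access #3 PA: 0x403CD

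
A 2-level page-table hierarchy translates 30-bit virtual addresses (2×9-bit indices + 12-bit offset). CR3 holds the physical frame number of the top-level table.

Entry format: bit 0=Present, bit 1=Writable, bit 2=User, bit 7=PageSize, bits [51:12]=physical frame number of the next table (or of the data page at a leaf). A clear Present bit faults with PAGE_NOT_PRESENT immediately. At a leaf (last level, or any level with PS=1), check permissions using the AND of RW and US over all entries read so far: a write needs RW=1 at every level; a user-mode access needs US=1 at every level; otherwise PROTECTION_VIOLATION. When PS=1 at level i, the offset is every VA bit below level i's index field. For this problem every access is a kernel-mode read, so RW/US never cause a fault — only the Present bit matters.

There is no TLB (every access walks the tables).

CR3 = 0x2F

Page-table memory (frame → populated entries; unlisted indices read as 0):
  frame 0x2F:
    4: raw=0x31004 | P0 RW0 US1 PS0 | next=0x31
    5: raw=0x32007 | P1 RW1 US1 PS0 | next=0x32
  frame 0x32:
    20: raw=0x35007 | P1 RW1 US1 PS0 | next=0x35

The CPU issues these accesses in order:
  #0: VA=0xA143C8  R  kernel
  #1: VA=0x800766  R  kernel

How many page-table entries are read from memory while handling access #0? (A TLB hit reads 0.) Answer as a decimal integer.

Trace:
#0 VA=0xA143C8 (r,kernel):
  L0: frame=0x2F idx=5 entry=0x32007 [P=1 RW=1 US=1 PS=0]
  L1: frame=0x32 idx=20 entry=0x35007 [P=1 RW=1 US=1 PS=0]
  → PA=0x353C8  (2 entries read)
#1 VA=0x800766 (r,kernel):
  L0: frame=0x2F idx=4 entry=0x31004 [P=0 RW=0 US=1 PS=0]
  → PAGE_NOT_PRESENT  (1 entries read)

Entries read for #0: 2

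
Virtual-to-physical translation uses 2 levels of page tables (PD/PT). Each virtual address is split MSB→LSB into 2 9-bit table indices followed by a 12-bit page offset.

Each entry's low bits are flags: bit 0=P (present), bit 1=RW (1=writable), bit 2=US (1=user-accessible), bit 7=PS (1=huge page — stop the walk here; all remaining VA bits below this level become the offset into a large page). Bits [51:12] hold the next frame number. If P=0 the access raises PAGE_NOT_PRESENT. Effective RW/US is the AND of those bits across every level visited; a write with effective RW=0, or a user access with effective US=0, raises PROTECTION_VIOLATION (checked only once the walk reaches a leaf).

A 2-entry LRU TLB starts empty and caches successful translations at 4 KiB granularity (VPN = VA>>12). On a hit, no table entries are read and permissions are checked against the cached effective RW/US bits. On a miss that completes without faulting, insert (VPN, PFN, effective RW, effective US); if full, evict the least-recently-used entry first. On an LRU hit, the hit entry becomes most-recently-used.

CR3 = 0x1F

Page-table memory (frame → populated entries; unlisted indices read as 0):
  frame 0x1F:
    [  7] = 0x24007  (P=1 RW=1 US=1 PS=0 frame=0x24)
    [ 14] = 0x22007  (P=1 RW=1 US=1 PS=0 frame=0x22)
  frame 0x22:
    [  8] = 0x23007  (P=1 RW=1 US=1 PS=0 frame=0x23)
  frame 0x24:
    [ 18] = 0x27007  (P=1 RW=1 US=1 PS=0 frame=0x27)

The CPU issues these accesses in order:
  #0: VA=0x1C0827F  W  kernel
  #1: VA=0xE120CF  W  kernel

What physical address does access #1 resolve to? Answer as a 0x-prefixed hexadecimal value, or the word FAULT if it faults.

Per-access translation:
#0 VA=0x1C0827F (w,kernel):
  L0: frame=0x1F idx=14 entry=0x22007 [P=1 RW=1 US=1 PS=0]
  L1: frame=0x22 idx=8 entry=0x23007 [P=1 RW=1 US=1 PS=0]
  → PA=0x2327F  (2 entries read)
#1 VA=0xE120CF (w,kernel):
  L0: frame=0x1F idx=7 entry=0x24007 [P=1 RW=1 US=1 PS=0]
  L1: frame=0x24 idx=18 entry=0x27007 [P=1 RW=1 US=1 PS=0]
  → PA=0x270CF  (2 entries read)

Access #1 PA: 0x270CF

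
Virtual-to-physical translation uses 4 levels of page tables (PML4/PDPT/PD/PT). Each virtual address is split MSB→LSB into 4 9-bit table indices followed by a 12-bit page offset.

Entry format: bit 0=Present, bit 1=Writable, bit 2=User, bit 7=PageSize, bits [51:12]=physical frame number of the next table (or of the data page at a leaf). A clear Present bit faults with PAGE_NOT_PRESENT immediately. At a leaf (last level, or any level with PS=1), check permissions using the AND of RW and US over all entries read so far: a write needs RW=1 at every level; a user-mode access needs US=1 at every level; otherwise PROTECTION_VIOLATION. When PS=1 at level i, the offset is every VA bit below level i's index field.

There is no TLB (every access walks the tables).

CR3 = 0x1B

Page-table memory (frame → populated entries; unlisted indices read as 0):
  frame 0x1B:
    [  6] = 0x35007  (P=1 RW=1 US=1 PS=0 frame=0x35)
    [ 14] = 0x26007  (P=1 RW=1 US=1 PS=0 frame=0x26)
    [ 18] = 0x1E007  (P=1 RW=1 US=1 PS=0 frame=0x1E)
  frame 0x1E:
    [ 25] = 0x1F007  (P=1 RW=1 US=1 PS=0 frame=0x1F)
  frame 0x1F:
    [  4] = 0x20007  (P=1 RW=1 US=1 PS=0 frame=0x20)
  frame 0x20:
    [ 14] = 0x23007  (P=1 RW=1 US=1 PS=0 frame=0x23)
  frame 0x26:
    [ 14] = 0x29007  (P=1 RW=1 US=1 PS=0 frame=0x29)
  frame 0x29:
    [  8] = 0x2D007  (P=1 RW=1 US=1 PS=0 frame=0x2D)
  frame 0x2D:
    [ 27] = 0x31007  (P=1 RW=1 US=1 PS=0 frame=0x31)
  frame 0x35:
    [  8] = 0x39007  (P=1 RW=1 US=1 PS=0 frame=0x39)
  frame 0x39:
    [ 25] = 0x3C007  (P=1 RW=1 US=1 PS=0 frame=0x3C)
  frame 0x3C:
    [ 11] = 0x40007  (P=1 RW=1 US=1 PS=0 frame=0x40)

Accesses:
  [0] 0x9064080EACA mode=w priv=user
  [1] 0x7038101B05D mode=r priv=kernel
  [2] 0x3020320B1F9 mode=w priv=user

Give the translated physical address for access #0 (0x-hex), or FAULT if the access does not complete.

Walk each access:
#0 VA=0x9064080EACA (w,user):
  L0 @0x1B[18] → 0x1E007  P=1,RW=1,US=1,PS=0
  L1 @0x1E[25] → 0x1F007  P=1,RW=1,US=1,PS=0
  L2 @0x1F[4] → 0x20007  P=1,RW=1,US=1,PS=0
  L3 @0x20[14] → 0x23007  P=1,RW=1,US=1,PS=0
  → PA=0x23ACA  (4 entries read)
#1 VA=0x7038101B05D (r,kernel):
  L0 @0x1B[14] → 0x26007  P=1,RW=1,US=1,PS=0
  L1 @0x26[14] → 0x29007  P=1,RW=1,US=1,PS=0
  L2 @0x29[8] → 0x2D007  P=1,RW=1,US=1,PS=0
  L3 @0x2D[27] → 0x31007  P=1,RW=1,US=1,PS=0
  → PA=0x3105D  (4 entries read)
#2 VA=0x3020320B1F9 (w,user):
  L0 @0x1B[6] → 0x35007  P=1,RW=1,US=1,PS=0
  L1 @0x35[8] → 0x39007  P=1,RW=1,US=1,PS=0
  L2 @0x39[25] → 0x3C007  P=1,RW=1,US=1,PS=0
  L3 @0x3C[11] → 0x40007  P=1,RW=1,US=1,PS=0
  → PA=0x401F9  (4 entries read)

Access #0 PA: 0x23ACA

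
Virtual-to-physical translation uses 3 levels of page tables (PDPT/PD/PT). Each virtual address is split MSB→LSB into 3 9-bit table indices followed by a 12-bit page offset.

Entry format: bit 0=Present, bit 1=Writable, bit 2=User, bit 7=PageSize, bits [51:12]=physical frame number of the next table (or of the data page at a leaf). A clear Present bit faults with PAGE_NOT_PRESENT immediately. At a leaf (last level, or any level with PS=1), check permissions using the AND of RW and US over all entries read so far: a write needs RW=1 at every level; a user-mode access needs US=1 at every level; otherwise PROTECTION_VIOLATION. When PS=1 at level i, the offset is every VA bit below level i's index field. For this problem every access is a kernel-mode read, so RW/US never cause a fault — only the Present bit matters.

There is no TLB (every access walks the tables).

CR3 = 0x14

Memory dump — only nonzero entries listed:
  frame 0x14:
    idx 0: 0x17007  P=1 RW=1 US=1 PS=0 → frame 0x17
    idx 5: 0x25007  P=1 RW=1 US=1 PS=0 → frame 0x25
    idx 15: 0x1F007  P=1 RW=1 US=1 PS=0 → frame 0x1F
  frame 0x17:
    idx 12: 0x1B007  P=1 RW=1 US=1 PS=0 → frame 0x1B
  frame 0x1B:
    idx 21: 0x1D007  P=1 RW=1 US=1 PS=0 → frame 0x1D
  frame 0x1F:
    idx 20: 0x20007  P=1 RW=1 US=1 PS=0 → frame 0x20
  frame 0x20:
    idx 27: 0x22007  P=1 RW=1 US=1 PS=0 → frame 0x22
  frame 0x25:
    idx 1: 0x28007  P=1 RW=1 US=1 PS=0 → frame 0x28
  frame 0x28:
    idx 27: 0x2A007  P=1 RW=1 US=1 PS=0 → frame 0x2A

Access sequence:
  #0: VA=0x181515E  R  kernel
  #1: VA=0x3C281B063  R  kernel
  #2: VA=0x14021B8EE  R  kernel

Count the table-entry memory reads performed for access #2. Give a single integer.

Per-access translation:
#0 VA=0x181515E (r,kernel):
  lvl0: tbl 0x14, slot 0 ⇒ 0x17007 (P1/RW1/US1/PS0)
  lvl1: tbl 0x17, slot 12 ⇒ 0x1B007 (P1/RW1/US1/PS0)
  lvl2: tbl 0x1B, slot 21 ⇒ 0x1D007 (P1/RW1/US1/PS0)
  ✓ 0x1D15E  — 3 lookups
#1 VA=0x3C281B063 (r,kernel):
  lvl0: tbl 0x14, slot 15 ⇒ 0x1F007 (P1/RW1/US1/PS0)
  lvl1: tbl 0x1F, slot 20 ⇒ 0x20007 (P1/RW1/US1/PS0)
  lvl2: tbl 0x20, slot 27 ⇒ 0x22007 (P1/RW1/US1/PS0)
  ✓ 0x22063  — 3 lookups
#2 VA=0x14021B8EE (r,kernel):
  lvl0: tbl 0x14, slot 5 ⇒ 0x25007 (P1/RW1/US1/PS0)
  lvl1: tbl 0x25, slot 1 ⇒ 0x28007 (P1/RW1/US1/PS0)
  lvl2: tbl 0x28, slot 27 ⇒ 0x2A007 (P1/RW1/US1/PS0)
  ✓ 0x2A8EE  — 3 lookups

Entries read for #2: 3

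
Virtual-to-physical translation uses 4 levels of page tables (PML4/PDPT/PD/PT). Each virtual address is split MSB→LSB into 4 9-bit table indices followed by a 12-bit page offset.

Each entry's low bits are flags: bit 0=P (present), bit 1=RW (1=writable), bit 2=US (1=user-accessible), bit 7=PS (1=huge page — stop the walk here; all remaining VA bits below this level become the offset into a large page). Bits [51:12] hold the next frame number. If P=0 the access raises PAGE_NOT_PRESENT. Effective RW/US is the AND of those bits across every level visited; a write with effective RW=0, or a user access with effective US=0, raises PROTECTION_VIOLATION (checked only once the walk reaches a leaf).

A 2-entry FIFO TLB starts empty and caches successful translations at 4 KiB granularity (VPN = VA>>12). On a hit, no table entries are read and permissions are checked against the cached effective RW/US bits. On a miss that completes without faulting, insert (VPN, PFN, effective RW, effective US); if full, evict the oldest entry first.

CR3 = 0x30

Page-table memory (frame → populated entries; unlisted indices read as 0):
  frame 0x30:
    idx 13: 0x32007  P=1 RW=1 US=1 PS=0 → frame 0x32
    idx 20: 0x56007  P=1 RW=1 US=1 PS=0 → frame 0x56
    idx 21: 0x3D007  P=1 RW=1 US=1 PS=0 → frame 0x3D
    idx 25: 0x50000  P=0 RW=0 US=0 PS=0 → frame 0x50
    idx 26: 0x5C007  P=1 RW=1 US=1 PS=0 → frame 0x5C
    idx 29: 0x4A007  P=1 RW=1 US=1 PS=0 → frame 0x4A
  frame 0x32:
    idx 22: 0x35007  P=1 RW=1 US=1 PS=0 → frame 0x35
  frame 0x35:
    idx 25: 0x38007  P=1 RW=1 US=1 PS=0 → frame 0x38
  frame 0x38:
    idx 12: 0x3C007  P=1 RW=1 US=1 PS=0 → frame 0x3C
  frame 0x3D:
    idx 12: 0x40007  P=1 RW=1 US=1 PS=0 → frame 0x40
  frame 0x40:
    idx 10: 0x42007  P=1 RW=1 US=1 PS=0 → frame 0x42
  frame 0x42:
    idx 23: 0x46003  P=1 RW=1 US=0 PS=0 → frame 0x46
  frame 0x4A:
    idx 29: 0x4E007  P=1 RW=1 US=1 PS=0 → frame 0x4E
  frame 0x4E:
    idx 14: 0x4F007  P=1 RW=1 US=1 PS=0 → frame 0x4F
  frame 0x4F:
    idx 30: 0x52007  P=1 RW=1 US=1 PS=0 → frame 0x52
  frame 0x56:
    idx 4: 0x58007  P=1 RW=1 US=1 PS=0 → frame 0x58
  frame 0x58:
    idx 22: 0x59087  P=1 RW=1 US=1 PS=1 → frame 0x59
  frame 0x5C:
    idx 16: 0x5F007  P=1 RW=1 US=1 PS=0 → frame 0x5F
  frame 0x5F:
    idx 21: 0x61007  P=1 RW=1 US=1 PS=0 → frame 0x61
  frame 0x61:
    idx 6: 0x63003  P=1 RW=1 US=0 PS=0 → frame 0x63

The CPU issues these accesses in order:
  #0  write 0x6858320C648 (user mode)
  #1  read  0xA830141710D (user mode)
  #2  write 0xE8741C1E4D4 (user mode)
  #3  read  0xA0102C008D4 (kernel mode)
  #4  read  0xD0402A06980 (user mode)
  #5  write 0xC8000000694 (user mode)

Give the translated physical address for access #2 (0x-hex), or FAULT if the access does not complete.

Walk each access:
#0 VA=0x6858320C648 (w,user):
  lvl0: tbl 0x30, slot 13 ⇒ 0x32007 (P1/RW1/US1/PS0)
  lvl1: tbl 0x32, slot 22 ⇒ 0x35007 (P1/RW1/US1/PS0)
  lvl2: tbl 0x35, slot 25 ⇒ 0x38007 (P1/RW1/US1/PS0)
  lvl3: tbl 0x38, slot 12 ⇒ 0x3C007 (P1/RW1/US1/PS0)
  → PA=0x3C648  (4 entries read)
#1 VA=0xA830141710D (r,user):
  lvl0: tbl 0x30, slot 21 ⇒ 0x3D007 (P1/RW1/US1/PS0)
  lvl1: tbl 0x3D, slot 12 ⇒ 0x40007 (P1/RW1/US1/PS0)
  lvl2: tbl 0x40, slot 10 ⇒ 0x42007 (P1/RW1/US1/PS0)
  lvl3: tbl 0x42, slot 23 ⇒ 0x46003 (P1/RW1/US0/PS0)
  → PROTECTION_VIOLATION  (4 entries read)
#2 VA=0xE8741C1E4D4 (w,user):
  lvl0: tbl 0x30, slot 29 ⇒ 0x4A007 (P1/RW1/US1/PS0)
  lvl1: tbl 0x4A, slot 29 ⇒ 0x4E007 (P1/RW1/US1/PS0)
  lvl2: tbl 0x4E, slot 14 ⇒ 0x4F007 (P1/RW1/US1/PS0)
  lvl3: tbl 0x4F, slot 30 ⇒ 0x52007 (P1/RW1/US1/PS0)
  → PA=0x524D4  (4 entries read)
#3 VA=0xA0102C008D4 (r,kernel):
  lvl0: tbl 0x30, slot 20 ⇒ 0x56007 (P1/RW1/US1/PS0)
  lvl1: tbl 0x56, slot 4 ⇒ 0x58007 (P1/RW1/US1/PS0)
  lvl2: tbl 0x58, slot 22 ⇒ 0x59087 (P1/RW1/US1/PS1)
  → PA=0x598D4 (huge @L2)  (3 entries read)
#4 VA=0xD0402A06980 (r,user):
  lvl0: tbl 0x30, slot 26 ⇒ 0x5C007 (P1/RW1/US1/PS0)
  lvl1: tbl 0x5C, slot 16 ⇒ 0x5F007 (P1/RW1/US1/PS0)
  lvl2: tbl 0x5F, slot 21 ⇒ 0x61007 (P1/RW1/US1/PS0)
  lvl3: tbl 0x61, slot 6 ⇒ 0x63003 (P1/RW1/US0/PS0)
  → PROTECTION_VIOLATION  (4 entries read)
#5 VA=0xC8000000694 (w,user):
  lvl0: tbl 0x30, slot 25 ⇒ 0x50000 (P0/RW0/US0/PS0)
  → PAGE_NOT_PRESENT  (1 entries read)

Access #2 PA: 0x524D4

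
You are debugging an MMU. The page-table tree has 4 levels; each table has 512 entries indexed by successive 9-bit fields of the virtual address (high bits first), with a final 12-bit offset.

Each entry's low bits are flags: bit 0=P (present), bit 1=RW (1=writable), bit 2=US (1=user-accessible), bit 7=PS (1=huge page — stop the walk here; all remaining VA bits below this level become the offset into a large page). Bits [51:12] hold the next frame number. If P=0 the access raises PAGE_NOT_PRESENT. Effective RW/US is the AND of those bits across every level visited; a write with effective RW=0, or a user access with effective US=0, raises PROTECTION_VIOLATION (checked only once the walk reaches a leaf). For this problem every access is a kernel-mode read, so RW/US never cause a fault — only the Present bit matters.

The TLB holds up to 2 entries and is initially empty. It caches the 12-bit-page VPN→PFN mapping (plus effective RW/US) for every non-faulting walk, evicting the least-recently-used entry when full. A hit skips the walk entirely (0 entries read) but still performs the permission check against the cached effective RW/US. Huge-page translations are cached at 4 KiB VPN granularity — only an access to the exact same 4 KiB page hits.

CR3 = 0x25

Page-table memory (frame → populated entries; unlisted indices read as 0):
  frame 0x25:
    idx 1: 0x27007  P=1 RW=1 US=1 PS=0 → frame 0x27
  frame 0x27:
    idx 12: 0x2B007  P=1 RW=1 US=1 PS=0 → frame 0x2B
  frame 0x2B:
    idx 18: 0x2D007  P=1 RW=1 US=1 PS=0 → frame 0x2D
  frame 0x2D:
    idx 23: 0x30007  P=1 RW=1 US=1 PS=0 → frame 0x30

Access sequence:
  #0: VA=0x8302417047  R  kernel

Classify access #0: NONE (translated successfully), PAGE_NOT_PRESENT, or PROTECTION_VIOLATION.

Per-access translation:
#0 VA=0x8302417047 (r,kernel):
  [0] read 0x25 idx=1: raw=0x27007 flags P=1 W=1 U=1 S=0
  [1] read 0x27 idx=12: raw=0x2B007 flags P=1 W=1 U=1 S=0
  [2] read 0x2B idx=18: raw=0x2D007 flags P=1 W=1 U=1 S=0
  [3] read 0x2D idx=23: raw=0x30007 flags P=1 W=1 U=1 S=0
  → PA=0x30047  (4 entries read)

Access #0 fault: NONE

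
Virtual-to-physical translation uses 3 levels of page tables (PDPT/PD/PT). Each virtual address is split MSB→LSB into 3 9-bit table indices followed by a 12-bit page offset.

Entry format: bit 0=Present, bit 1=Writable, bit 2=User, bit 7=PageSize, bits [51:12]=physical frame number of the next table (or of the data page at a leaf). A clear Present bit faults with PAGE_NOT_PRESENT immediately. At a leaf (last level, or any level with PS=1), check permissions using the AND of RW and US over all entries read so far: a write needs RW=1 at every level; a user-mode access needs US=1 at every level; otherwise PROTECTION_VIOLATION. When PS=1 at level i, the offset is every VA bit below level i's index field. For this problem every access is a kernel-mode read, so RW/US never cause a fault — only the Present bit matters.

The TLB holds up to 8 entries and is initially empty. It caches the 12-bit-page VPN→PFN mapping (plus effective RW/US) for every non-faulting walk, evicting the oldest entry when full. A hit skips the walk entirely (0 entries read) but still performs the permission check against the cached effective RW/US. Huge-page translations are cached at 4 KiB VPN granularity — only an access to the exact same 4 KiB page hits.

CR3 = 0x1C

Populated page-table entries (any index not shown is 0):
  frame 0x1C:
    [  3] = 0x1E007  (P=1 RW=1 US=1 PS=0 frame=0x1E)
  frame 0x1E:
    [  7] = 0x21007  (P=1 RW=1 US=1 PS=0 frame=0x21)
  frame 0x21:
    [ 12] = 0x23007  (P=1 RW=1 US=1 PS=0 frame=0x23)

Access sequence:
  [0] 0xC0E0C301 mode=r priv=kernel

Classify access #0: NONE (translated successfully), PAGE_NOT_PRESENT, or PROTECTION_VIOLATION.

Walk each access:
#0 VA=0xC0E0C301 (r,kernel):
  [0] read 0x1C idx=3: raw=0x1E007 flags P=1 W=1 U=1 S=0
  [1] read 0x1E idx=7: raw=0x21007 flags P=1 W=1 U=1 S=0
  [2] read 0x21 idx=12: raw=0x23007 flags P=1 W=1 U=1 S=0
  ⇒ phys 0x23301  [3 reads]

Access #0 fault: NONE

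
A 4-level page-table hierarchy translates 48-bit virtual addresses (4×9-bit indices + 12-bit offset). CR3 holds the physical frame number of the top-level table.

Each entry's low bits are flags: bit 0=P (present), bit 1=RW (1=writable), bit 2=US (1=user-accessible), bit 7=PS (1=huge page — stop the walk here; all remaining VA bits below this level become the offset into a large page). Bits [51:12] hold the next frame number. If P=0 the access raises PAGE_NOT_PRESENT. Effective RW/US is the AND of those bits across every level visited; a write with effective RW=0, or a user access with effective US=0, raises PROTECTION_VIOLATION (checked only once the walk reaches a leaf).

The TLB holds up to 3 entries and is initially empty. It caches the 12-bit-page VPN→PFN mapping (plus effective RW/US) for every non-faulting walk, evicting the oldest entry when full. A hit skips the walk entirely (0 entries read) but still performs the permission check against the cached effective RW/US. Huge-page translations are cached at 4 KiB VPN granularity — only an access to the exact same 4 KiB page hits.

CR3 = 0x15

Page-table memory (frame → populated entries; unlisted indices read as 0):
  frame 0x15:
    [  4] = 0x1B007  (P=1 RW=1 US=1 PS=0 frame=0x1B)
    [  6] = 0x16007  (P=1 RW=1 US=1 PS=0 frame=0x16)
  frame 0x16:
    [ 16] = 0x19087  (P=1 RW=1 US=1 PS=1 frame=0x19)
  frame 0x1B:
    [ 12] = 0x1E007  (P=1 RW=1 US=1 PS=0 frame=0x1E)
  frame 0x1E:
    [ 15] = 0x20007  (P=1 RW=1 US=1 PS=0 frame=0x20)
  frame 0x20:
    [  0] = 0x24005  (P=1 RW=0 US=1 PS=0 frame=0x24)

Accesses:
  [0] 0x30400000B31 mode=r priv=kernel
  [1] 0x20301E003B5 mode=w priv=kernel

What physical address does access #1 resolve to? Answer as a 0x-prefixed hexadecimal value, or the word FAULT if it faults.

Walk each access:
#0 VA=0x30400000B31 (r,kernel):
  lvl0: tbl 0x15, slot 6 ⇒ 0x16007 (P1/RW1/US1/PS0)
  lvl1: tbl 0x16, slot 16 ⇒ 0x19087 (P1/RW1/US1/PS1)
  → PA=0x19B31 (huge @L1)  (2 entries read)
#1 VA=0x20301E003B5 (w,kernel):
  lvl0: tbl 0x15, slot 4 ⇒ 0x1B007 (P1/RW1/US1/PS0)
  lvl1: tbl 0x1B, slot 12 ⇒ 0x1E007 (P1/RW1/US1/PS0)
  lvl2: tbl 0x1E, slot 15 ⇒ 0x20007 (P1/RW1/US1/PS0)
  lvl3: tbl 0x20, slot 0 ⇒ 0x24005 (P1/RW0/US1/PS0)
  → PROTECTION_VIOLATION  (4 entries read)

Access #1 PA: FAULT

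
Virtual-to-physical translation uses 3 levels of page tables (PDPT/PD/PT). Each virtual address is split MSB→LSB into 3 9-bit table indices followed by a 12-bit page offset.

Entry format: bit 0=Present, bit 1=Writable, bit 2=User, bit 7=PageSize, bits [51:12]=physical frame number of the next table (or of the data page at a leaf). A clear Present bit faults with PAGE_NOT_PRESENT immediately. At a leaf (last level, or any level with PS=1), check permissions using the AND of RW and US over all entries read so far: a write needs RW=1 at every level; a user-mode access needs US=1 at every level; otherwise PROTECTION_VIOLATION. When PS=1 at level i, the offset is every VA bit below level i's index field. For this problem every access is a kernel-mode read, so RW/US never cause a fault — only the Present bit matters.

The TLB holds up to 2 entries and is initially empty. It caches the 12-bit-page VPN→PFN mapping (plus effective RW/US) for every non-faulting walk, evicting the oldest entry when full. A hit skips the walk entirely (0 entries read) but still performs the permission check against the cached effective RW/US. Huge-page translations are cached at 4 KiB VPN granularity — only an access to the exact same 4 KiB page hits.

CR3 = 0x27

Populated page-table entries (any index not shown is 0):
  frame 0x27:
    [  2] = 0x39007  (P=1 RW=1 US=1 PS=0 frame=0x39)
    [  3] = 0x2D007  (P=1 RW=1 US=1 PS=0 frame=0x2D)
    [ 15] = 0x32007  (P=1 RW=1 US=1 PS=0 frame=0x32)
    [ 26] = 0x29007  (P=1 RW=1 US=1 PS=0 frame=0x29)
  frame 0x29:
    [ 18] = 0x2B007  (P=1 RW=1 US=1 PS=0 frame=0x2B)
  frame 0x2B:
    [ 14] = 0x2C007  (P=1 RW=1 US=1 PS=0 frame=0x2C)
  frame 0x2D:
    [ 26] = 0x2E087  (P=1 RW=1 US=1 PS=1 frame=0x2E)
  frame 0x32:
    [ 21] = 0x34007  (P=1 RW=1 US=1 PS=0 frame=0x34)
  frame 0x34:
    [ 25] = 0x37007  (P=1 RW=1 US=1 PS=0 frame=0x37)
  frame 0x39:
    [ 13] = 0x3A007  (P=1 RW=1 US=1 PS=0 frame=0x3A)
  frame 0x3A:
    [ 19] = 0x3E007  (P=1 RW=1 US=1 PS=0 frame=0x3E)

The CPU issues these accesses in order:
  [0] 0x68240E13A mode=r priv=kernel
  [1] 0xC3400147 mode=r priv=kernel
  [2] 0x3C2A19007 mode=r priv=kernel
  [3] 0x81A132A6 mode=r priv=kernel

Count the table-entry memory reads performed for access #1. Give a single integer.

Trace:
#0 VA=0x68240E13A (r,kernel):
  L0 @0x27[26] → 0x29007  P=1,RW=1,US=1,PS=0
  L1 @0x29[18] → 0x2B007  P=1,RW=1,US=1,PS=0
  L2 @0x2B[14] → 0x2C007  P=1,RW=1,US=1,PS=0
  → PA=0x2C13A  (3 entries read)
#1 VA=0xC3400147 (r,kernel):
  L0 @0x27[3] → 0x2D007  P=1,RW=1,US=1,PS=0
  L1 @0x2D[26] → 0x2E087  P=1,RW=1,US=1,PS=1
  → PA=0x2E147 (huge @L1)  (2 entries read)
#2 VA=0x3C2A19007 (r,kernel):
  L0 @0x27[15] → 0x32007  P=1,RW=1,US=1,PS=0
  L1 @0x32[21] → 0x34007  P=1,RW=1,US=1,PS=0
  L2 @0x34[25] → 0x37007  P=1,RW=1,US=1,PS=0
  → PA=0x37007  (3 entries read)
#3 VA=0x81A132A6 (r,kernel):
  L0 @0x27[2] → 0x39007  P=1,RW=1,US=1,PS=0
  L1 @0x39[13] → 0x3A007  P=1,RW=1,US=1,PS=0
  L2 @0x3A[19] → 0x3E007  P=1,RW=1,US=1,PS=0
  → PA=0x3E2A6  (3 entries read)

Entries read for #1: 2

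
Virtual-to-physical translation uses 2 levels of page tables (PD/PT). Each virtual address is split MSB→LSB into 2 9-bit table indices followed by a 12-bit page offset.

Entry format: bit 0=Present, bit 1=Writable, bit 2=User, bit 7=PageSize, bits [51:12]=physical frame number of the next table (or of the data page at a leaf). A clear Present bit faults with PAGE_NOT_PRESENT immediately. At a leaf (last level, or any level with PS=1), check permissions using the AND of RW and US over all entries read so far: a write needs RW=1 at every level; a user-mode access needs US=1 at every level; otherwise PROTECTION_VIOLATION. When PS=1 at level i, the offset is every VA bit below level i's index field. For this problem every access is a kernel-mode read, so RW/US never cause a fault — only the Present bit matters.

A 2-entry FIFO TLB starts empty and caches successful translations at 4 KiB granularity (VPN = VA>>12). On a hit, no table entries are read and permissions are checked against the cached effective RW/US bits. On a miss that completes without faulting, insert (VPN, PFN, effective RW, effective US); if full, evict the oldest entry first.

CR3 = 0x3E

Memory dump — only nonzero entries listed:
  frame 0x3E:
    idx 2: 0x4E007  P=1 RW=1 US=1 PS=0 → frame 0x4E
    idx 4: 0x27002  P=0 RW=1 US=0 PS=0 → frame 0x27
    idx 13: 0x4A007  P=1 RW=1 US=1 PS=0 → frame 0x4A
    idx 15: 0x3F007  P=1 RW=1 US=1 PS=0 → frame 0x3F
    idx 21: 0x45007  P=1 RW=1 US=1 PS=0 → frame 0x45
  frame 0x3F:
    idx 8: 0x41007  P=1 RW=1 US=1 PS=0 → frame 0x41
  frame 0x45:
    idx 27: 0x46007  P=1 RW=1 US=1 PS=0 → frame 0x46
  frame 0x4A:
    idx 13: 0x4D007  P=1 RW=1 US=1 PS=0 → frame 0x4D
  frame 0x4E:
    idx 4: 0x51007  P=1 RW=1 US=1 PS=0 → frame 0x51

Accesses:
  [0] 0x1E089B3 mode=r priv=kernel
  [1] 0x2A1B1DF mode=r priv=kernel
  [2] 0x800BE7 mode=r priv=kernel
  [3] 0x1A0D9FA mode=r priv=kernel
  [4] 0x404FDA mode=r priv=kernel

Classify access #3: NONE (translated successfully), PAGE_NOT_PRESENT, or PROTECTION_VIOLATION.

Trace:
#0 VA=0x1E089B3 (r,kernel):
  L0 @0x3E[15] → 0x3F007  P=1,RW=1,US=1,PS=0
  L1 @0x3F[8] → 0x41007  P=1,RW=1,US=1,PS=0
  ✓ 0x419B3  — 2 lookups
#1 VA=0x2A1B1DF (r,kernel):
  L0 @0x3E[21] → 0x45007  P=1,RW=1,US=1,PS=0
  L1 @0x45[27] → 0x46007  P=1,RW=1,US=1,PS=0
  ✓ 0x461DF  — 2 lookups
#2 VA=0x800BE7 (r,kernel):
  L0 @0x3E[4] → 0x27002  P=0,RW=1,US=0,PS=0
  ✗ PAGE_NOT_PRESENT  [1 reads]
#3 VA=0x1A0D9FA (r,kernel):
  L0 @0x3E[13] → 0x4A007  P=1,RW=1,US=1,PS=0
  L1 @0x4A[13] → 0x4D007  P=1,RW=1,US=1,PS=0
  ✓ 0x4D9FA  — 2 lookups
#4 VA=0x404FDA (r,kernel):
  L0 @0x3E[2] → 0x4E007  P=1,RW=1,US=1,PS=0
  L1 @0x4E[4] → 0x51007  P=1,RW=1,US=1,PS=0
  ✓ 0x51FDA  — 2 lookups

Access #3 fault: NONE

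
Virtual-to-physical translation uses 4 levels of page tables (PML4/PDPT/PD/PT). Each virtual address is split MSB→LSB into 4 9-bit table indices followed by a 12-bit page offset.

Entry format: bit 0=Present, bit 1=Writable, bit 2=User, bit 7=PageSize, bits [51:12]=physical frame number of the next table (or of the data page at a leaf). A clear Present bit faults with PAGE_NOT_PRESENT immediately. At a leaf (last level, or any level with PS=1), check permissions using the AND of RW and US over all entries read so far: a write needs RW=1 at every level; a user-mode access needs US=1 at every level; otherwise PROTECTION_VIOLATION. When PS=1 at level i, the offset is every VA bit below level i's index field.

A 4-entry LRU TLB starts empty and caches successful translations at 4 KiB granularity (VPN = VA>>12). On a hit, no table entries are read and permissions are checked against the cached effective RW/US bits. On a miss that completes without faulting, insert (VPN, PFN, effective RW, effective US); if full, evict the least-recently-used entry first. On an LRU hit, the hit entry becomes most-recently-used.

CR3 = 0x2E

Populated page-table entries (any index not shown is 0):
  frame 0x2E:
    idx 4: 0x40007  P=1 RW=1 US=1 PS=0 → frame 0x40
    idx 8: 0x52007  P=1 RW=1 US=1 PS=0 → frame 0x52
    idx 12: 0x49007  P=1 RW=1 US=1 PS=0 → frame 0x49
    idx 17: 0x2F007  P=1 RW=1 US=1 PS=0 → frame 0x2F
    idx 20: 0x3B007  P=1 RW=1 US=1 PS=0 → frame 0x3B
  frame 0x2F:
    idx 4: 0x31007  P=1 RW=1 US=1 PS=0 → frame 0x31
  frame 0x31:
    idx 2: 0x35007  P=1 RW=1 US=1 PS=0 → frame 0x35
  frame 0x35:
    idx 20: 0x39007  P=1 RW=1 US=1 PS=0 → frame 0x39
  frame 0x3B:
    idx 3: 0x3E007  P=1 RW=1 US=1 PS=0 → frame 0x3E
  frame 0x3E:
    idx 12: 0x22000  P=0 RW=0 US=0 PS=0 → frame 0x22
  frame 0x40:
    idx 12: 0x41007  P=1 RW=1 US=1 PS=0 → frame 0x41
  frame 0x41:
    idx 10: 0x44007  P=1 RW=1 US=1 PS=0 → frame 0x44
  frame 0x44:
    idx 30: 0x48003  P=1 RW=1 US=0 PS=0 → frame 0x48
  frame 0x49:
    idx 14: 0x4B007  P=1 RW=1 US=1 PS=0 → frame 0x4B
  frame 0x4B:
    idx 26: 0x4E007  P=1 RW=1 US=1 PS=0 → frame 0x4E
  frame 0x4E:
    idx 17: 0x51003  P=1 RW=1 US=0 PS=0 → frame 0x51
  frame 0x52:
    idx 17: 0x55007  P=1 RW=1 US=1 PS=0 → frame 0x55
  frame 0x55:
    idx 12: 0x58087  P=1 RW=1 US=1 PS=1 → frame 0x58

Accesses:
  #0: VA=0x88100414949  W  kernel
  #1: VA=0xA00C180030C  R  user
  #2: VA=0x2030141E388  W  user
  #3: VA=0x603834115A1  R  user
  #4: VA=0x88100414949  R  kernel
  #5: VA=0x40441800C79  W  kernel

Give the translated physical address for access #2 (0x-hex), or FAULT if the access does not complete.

Walk each access:
#0 VA=0x88100414949 (w,kernel):
  L0: frame=0x2E idx=17 entry=0x2F007 [P=1 RW=1 US=1 PS=0]
  L1: frame=0x2F idx=4 entry=0x31007 [P=1 RW=1 US=1 PS=0]
  L2: frame=0x31 idx=2 entry=0x35007 [P=1 RW=1 US=1 PS=0]
  L3: frame=0x35 idx=20 entry=0x39007 [P=1 RW=1 US=1 PS=0]
  ⇒ phys 0x39949  [4 reads]
#1 VA=0xA00C180030C (r,user):
  L0: frame=0x2E idx=20 entry=0x3B007 [P=1 RW=1 US=1 PS=0]
  L1: frame=0x3B idx=3 entry=0x3E007 [P=1 RW=1 US=1 PS=0]
  L2: frame=0x3E idx=12 entry=0x22000 [P=0 RW=0 US=0 PS=0]
  ✗ PAGE_NOT_PRESENT  [3 reads]
#2 VA=0x2030141E388 (w,user):
  L0: frame=0x2E idx=4 entry=0x40007 [P=1 RW=1 US=1 PS=0]
  L1: frame=0x40 idx=12 entry=0x41007 [P=1 RW=1 US=1 PS=0]
  L2: frame=0x41 idx=10 entry=0x44007 [P=1 RW=1 US=1 PS=0]
  L3: frame=0x44 idx=30 entry=0x48003 [P=1 RW=1 US=0 PS=0]
  ✗ PROTECTION_VIOLATION  [4 reads]
#3 VA=0x603834115A1 (r,user):
  L0: frame=0x2E idx=12 entry=0x49007 [P=1 RW=1 US=1 PS=0]
  L1: frame=0x49 idx=14 entry=0x4B007 [P=1 RW=1 US=1 PS=0]
  L2: frame=0x4B idx=26 entry=0x4E007 [P=1 RW=1 US=1 PS=0]
  L3: frame=0x4E idx=17 entry=0x51003 [P=1 RW=1 US=0 PS=0]
  ✗ PROTECTION_VIOLATION  [4 reads]
#4 VA=0x88100414949 (r,kernel):
  TLB hit vpn=0x88100414 → PA=0x39949
#5 VA=0x40441800C79 (w,kernel):
  L0: frame=0x2E idx=8 entry=0x52007 [P=1 RW=1 US=1 PS=0]
  L1: frame=0x52 idx=17 entry=0x55007 [P=1 RW=1 US=1 PS=0]
  L2: frame=0x55 idx=12 entry=0x58087 [P=1 RW=1 US=1 PS=1]
  ⇒ phys 0x58C79 (huge @L2)  [3 reads]

Access #2 PA: FAULT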